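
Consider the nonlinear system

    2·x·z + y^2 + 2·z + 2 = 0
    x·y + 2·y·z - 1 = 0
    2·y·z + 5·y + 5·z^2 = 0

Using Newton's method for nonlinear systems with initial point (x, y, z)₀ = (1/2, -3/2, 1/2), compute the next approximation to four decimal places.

(1.0250, -0.0083, -0.1000)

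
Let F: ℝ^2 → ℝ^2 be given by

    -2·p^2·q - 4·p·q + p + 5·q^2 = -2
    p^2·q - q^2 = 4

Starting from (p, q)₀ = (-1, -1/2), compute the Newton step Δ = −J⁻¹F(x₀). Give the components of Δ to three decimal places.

At (-1, -1/2): F = (1.250, -4.750).
Jacobian J = [[-4·p·q - 4·q + 1, -2·p^2 - 4·p + 10·q], [2·p·q, p^2 - 2·q]].
At the point, J = [[1.000, -3.000], [1.000, 2.000]] (det J = 5.000).
Solving J·Δ = −F gives Δ = (2.350, 1.200).

(2.350, 1.200)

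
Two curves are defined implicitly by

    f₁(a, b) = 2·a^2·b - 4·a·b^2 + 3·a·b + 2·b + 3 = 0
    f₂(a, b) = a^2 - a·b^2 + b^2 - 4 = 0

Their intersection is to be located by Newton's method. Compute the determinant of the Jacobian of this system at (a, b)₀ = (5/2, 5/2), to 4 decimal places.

-91.2500

J = [[4·a·b - 4·b^2 + 3·b, 2·a^2 - 8·a·b + 3·a + 2], [2·a - b^2, -2·a·b + 2·b]].
At the point, J = [[7.5000, -28.0000], [-1.2500, -7.5000]].
det J = -91.2500.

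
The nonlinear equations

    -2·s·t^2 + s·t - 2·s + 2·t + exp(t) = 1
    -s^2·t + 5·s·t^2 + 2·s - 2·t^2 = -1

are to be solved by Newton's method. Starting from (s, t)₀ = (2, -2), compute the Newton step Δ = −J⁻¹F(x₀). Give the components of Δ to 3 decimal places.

At (2, -2): F = (-28.86466, 45.000).
Jacobian J = [[-2·t^2 + t - 2, -4·s·t + s + exp(t) + 2], [-2·s·t + 5·t^2 + 2, -s^2 + 10·s·t - 4·t]].
At the point, J = [[-12.000, 20.13534], [30.000, -36.000]] (det J = -172.06006).
Solving J·Δ = −F gives Δ = (0.773, 1.894).

(0.773, 1.894)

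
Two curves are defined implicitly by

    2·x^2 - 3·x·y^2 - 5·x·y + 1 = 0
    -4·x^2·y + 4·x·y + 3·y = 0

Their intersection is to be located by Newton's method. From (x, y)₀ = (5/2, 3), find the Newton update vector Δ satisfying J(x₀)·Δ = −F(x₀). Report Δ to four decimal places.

(-0.4091, -1.3636)

At (5/2, 3): F = (-91.5000, -36.0000).
Jacobian J = [[4·x - 3·y^2 - 5·y, -6·x·y - 5·x], [-8·x·y + 4·y, -4·x^2 + 4·x + 3]].
At the point, J = [[-32.0000, -57.5000], [-48.0000, -12.0000]] (det J = -2376.0000).
Solving J·Δ = −F gives Δ = (-0.4091, -1.3636).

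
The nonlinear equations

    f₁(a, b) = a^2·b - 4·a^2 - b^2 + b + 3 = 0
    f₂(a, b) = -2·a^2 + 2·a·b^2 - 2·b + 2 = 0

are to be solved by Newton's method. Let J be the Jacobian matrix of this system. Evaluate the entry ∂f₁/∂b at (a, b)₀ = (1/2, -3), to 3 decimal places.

7.250

∂f₁/∂b = a^2 - 2·b + 1.
At (1/2, -3) this is 7.250.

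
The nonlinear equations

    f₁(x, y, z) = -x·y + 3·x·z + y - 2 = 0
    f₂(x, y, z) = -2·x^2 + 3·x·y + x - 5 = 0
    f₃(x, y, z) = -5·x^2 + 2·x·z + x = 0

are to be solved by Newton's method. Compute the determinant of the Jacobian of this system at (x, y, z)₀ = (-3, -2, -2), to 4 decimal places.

-2235.0000

J = [[-y + 3·z, -x + 1, 3·x], [-4·x + 3·y + 1, 3·x, 0], [-10·x + 2·z + 1, 0, 2·x]].
At the point, J = [[-4.0000, 4.0000, -9.0000], [7.0000, -9.0000, 0.0000], [27.0000, 0.0000, -6.0000]].
det J = -2235.0000.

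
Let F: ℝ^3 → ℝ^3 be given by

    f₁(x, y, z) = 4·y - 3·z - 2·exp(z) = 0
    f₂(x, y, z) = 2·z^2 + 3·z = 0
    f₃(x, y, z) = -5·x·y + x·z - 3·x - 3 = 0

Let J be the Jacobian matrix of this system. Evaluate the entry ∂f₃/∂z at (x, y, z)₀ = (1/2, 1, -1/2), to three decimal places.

0.500

∂f₃/∂z = x.
At (1/2, 1, -1/2) this is 0.500.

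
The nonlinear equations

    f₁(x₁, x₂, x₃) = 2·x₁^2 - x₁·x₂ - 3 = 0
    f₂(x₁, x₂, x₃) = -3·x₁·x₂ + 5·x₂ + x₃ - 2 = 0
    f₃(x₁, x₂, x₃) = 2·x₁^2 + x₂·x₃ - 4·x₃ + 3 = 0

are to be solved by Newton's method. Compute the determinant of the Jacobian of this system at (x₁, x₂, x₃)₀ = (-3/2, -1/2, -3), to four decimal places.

219.7500

J = [[4·x₁ - x₂, -x₁, 0], [-3·x₂, -3·x₁ + 5, 1], [4·x₁, x₃, x₂ - 4]].
At the point, J = [[-5.5000, 1.5000, 0.0000], [1.5000, 9.5000, 1.0000], [-6.0000, -3.0000, -4.5000]].
det J = 219.7500.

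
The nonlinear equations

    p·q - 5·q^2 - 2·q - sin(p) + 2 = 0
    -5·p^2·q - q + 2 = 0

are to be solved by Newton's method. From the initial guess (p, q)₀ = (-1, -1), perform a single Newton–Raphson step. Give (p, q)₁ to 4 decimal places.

At (-1, -1): F = (0.841471, 8.0000).
Jacobian J = [[q - cos(p), p - 10·q - 2], [-10·p·q, -5·p^2 - 1]].
At the point, J = [[-1.540302, 7.0000], [-10.0000, -6.0000]] (det J = 79.241814).
Solving J·Δ = −F gives Δ = (0.7704, 0.0493).
Then the next iterate is (p, q)₁ = (-0.2296, -0.9507).

(-0.2296, -0.9507)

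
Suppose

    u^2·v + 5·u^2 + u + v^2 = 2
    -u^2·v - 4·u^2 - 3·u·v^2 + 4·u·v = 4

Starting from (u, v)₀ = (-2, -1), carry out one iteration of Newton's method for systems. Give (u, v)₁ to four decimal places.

(-1.1200, -0.9000)

At (-2, -1): F = (13.0000, -2.0000).
Jacobian J = [[2·u·v + 10·u + 1, u^2 + 2·v], [-2·u·v - 8·u - 3·v^2 + 4·v, -u^2 - 6·u·v + 4·u]].
At the point, J = [[-15.0000, 2.0000], [5.0000, -24.0000]] (det J = 350.0000).
Solving J·Δ = −F gives Δ = (0.8800, 0.1000).
Then the next iterate is (u, v)₁ = (-1.1200, -0.9000).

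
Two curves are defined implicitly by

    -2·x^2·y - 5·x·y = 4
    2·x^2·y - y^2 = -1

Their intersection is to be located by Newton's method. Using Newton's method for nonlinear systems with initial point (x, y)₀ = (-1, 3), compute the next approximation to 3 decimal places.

(-0.708, 1.625)

At (-1, 3): F = (5.000, -2.000).
Jacobian J = [[-4·x·y - 5·y, -2·x^2 - 5·x], [4·x·y, 2·x^2 - 2·y]].
At the point, J = [[-3.000, 3.000], [-12.000, -4.000]] (det J = 48.000).
Solving J·Δ = −F gives Δ = (0.292, -1.375).
Then the next iterate is (x, y)₁ = (-0.708, 1.625).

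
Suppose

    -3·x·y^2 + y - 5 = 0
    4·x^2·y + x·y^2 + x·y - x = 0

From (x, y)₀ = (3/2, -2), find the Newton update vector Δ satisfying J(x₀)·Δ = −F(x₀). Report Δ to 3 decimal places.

(-0.525, 0.984)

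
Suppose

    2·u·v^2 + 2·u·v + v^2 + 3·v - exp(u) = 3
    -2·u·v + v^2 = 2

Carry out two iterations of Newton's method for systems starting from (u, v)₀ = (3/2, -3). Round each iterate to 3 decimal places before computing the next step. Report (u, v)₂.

(-1.713, -3.357)

At (3/2, -3): F = (10.51831, 16.000).
Jacobian J = [[2·v^2 + 2·v - exp(u), 4·u·v + 2·u + 2·v + 3], [-2·v, -2·u + 2·v]].
At the point, J = [[7.51831, -18.000], [6.000, -9.000]] (det J = 40.33520).
Solving J·Δ = −F gives Δ = (-4.793, -1.418).
Then the next iterate is (u, v)₁ = (-3.293, -4.418).
Round to (-3.293, -4.418) and repeat: F = (-96.22579, -11.57822), J = [[30.16431, 45.77190], [8.836, -2.250]].
Δ = (1.580, 1.061), so (u, v)₂ = (-1.713, -3.357).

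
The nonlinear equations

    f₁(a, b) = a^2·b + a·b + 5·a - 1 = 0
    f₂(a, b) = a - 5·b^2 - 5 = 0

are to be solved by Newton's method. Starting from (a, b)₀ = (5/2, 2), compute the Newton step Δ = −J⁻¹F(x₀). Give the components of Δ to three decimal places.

(-1.099, -1.180)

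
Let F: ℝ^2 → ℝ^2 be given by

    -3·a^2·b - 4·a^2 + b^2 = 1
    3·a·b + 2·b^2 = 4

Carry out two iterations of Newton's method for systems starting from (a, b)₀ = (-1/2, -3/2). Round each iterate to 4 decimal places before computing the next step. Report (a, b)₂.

(-0.5000, -1.0888)

At (-1/2, -3/2): F = (1.3750, 2.7500).
Jacobian J = [[-6·a·b - 8·a, -3·a^2 + 2·b], [3·b, 3·a + 4·b]].
At the point, J = [[-0.5000, -3.7500], [-4.5000, -7.5000]] (det J = -13.1250).
Solving J·Δ = −F gives Δ = (0.0000, 0.3667).
Then the next iterate is (a, b)₁ = (-0.5000, -1.1333).
Round to (-0.5000, -1.1333) and repeat: F = (0.134344, 0.268688), J = [[0.6001, -3.0166], [-3.3999, -6.0332]].
Δ = (0.0000, 0.0445), so (a, b)₂ = (-0.5000, -1.0888).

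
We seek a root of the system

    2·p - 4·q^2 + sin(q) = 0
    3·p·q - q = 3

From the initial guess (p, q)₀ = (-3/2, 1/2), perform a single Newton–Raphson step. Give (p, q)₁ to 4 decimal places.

At (-3/2, 1/2): F = (-3.520574, -5.7500).
Jacobian J = [[2, -8·q + cos(q)], [3·q, 3·p - 1]].
At the point, J = [[2.0000, -3.122417], [1.5000, -5.5000]] (det J = -6.316374).
Solving J·Δ = −F gives Δ = (0.2231, -0.9846).
Then the next iterate is (p, q)₁ = (-1.2769, -0.4846).

(-1.2769, -0.4846)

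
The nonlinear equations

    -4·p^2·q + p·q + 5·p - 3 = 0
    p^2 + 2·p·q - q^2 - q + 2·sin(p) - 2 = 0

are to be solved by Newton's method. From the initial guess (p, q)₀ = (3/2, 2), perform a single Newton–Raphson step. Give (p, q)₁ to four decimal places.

(1.0679, 1.5795)

At (3/2, 2): F = (-10.5000, 2.244990).
Jacobian J = [[-8·p·q + q + 5, -4·p^2 + p], [2·p + 2·q + 2·cos(p), 2·p - 2·q - 1]].
At the point, J = [[-17.0000, -7.5000], [7.141474, -2.0000]] (det J = 87.561058).
Solving J·Δ = −F gives Δ = (-0.4321, -0.4205).
Then the next iterate is (p, q)₁ = (1.0679, 1.5795).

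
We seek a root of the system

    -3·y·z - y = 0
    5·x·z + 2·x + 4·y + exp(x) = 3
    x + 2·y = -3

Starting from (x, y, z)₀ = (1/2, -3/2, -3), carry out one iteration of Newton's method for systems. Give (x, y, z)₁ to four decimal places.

(-0.1356, -1.4322, -0.4539)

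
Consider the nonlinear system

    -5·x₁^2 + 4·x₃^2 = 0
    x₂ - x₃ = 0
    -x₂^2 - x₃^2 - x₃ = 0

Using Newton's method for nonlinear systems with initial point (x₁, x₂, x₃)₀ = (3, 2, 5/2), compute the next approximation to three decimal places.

(1.350, 1.025, 1.025)

At (3, 2, 5/2): F = (-20.000, -0.500, -12.750).
Jacobian J = [[-10·x₁, 0, 8·x₃], [0, 1, -1], [0, -2·x₂, -2·x₃ - 1]].
At the point, J = [[-30.000, 0.000, 20.000], [0.000, 1.000, -1.000], [0.000, -4.000, -6.000]] (det J = 300.000).
Solving J·Δ = −F gives Δ = (-1.650, -0.975, -1.475).
Then the next iterate is (x₁, x₂, x₃)₁ = (1.350, 1.025, 1.025).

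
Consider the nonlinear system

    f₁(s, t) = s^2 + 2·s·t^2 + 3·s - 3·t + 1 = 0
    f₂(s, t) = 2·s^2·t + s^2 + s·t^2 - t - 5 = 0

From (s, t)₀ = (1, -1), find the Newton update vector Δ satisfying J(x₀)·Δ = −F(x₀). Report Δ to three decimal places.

(-2.714, -1.286)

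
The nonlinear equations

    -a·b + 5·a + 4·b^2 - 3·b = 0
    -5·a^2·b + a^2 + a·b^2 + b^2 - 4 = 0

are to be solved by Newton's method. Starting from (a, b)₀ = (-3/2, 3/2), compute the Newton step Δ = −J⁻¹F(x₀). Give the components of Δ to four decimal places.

(0.7946, -0.1935)

At (-3/2, 3/2): F = (-0.7500, -19.7500).
Jacobian J = [[-b + 5, -a + 8·b - 3], [-10·a·b + 2·a + b^2, -5·a^2 + 2·a·b + 2·b]].
At the point, J = [[3.5000, 10.5000], [21.7500, -12.7500]] (det J = -273.0000).
Solving J·Δ = −F gives Δ = (0.7946, -0.1935).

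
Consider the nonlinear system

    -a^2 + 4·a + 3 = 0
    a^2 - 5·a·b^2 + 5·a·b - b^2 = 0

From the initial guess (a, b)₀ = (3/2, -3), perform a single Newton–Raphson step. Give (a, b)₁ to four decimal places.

(-5.2500, -7.9231)

At (3/2, -3): F = (6.7500, -96.7500).
Jacobian J = [[-2·a + 4, 0], [2·a - 5·b^2 + 5·b, -10·a·b + 5·a - 2·b]].
At the point, J = [[1.0000, 0.0000], [-57.0000, 58.5000]] (det J = 58.5000).
Solving J·Δ = −F gives Δ = (-6.7500, -4.9231).
Then the next iterate is (a, b)₁ = (-5.2500, -7.9231).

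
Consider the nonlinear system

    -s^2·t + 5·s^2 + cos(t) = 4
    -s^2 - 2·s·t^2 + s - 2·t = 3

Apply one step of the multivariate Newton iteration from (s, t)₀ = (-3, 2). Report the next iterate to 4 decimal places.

(-1.6539, 1.8339)

At (-3, 2): F = (22.583853, 5.0000).
Jacobian J = [[-2·s·t + 10·s, -s^2 - sin(t)], [-2·s - 2·t^2 + 1, -4·s·t - 2]].
At the point, J = [[-18.0000, -9.909297], [-1.0000, 22.0000]] (det J = -405.909297).
Solving J·Δ = −F gives Δ = (1.3461, -0.1661).
Then the next iterate is (s, t)₁ = (-1.6539, 1.8339).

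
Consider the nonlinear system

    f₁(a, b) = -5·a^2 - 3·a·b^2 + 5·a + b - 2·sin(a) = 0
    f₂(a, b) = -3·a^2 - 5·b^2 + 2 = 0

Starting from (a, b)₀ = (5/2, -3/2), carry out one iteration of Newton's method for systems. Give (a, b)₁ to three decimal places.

(5.865, 3.732)

At (5/2, -3/2): F = (-38.32194, -28.000).
Jacobian J = [[-10·a - 3·b^2 - 2·cos(a) + 5, -6·a·b + 1], [-6·a, -10·b]].
At the point, J = [[-25.14771, 23.500], [-15.000, 15.000]] (det J = -24.71569).
Solving J·Δ = −F gives Δ = (3.365, 5.232).
Then the next iterate is (a, b)₁ = (5.865, 3.732).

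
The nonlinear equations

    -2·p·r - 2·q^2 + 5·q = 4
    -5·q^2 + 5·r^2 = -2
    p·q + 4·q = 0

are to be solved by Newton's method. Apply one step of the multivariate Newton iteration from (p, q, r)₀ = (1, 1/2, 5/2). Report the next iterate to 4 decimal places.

(-0.0913, 0.1091, 1.1418)

At (1, 1/2, 5/2): F = (-7.0000, 32.0000, 2.5000).
Jacobian J = [[-2·r, -4·q + 5, -2·p], [0, -10·q, 10·r], [q, p + 4, 0]].
At the point, J = [[-5.0000, 3.0000, -2.0000], [0.0000, -5.0000, 25.0000], [0.5000, 5.0000, 0.0000]] (det J = 657.5000).
Solving J·Δ = −F gives Δ = (-1.0913, -0.3909, -1.3582).
Then the next iterate is (p, q, r)₁ = (-0.0913, 0.1091, 1.1418).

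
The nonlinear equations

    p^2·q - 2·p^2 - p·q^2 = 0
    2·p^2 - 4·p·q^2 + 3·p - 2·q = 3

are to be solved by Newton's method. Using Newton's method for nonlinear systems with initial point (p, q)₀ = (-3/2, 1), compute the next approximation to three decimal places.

At (-3/2, 1): F = (-0.750, 1.000).
Jacobian J = [[2·p·q - 4·p - q^2, p^2 - 2·p·q], [4·p - 4·q^2 + 3, -8·p·q - 2]].
At the point, J = [[2.000, 5.250], [-7.000, 10.000]] (det J = 56.750).
Solving J·Δ = −F gives Δ = (0.225, 0.057).
Then the next iterate is (p, q)₁ = (-1.275, 1.057).

(-1.275, 1.057)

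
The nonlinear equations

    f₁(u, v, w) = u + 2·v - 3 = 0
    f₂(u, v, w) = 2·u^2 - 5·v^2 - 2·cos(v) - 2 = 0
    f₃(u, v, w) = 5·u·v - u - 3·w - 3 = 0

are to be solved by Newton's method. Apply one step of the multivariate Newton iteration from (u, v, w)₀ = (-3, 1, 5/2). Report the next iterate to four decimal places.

At (-3, 1, 5/2): F = (-4.0000, 9.919395, -22.5000).
Jacobian J = [[1, 2, 0], [4·u, -10·v + 2·sin(v), 0], [5·v - 1, 5·u, -3]].
At the point, J = [[1.0000, 2.0000, 0.0000], [-12.0000, -8.317058, 0.0000], [4.0000, -15.0000, -3.0000]] (det J = -47.048826).
Solving J·Δ = −F gives Δ = (-0.8563, 2.4282, -20.7825).
Then the next iterate is (u, v, w)₁ = (-3.8563, 3.4282, -18.2825).

(-3.8563, 3.4282, -18.2825)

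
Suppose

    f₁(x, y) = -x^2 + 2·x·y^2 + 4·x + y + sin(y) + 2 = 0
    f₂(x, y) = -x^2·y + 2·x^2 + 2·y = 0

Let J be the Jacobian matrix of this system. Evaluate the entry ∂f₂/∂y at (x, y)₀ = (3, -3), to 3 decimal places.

-7.000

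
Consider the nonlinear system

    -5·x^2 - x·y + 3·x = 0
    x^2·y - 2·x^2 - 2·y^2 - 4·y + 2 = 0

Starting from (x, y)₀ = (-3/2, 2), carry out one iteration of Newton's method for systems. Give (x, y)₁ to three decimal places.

(-0.569, 0.564)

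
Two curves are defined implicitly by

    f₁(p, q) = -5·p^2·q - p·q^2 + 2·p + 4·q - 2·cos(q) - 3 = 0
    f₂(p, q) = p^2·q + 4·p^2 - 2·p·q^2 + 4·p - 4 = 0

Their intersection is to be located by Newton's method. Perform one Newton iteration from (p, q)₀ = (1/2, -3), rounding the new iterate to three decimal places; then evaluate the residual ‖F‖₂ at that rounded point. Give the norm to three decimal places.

5.130

At (1/2, -3): F = (-12.77002, -10.750).
Jacobian J = [[-10·p·q - q^2 + 2, -5·p^2 - 2·p·q + 2·sin(q) + 4], [2·p·q + 8·p - 2·q^2 + 4, p^2 - 4·p·q]].
At the point, J = [[8.000, 5.46776], [-13.000, 6.250]] (det J = 121.08088).
Solving J·Δ = −F gives Δ = (0.174, 2.081).
Then the next iterate is (p, q)₁ = (0.674, -0.919).
Re-evaluating at (0.674, -0.919): F = (-5.02307, -1.04284), so ‖F‖₂ = 5.130.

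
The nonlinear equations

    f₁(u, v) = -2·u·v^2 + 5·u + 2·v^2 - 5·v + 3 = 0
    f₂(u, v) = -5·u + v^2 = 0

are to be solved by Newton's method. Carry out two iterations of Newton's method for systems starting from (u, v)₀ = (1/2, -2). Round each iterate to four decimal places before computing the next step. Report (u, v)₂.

At (1/2, -2): F = (19.5000, 1.5000).
Jacobian J = [[-2·v^2 + 5, -4·u·v + 4·v - 5], [-5, 2·v]].
At the point, J = [[-3.0000, -9.0000], [-5.0000, -4.0000]] (det J = -33.0000).
Solving J·Δ = −F gives Δ = (-1.9545, 2.8182).
Then the next iterate is (u, v)₁ = (-1.4545, 0.8182).
Round to (-1.4545, 0.8182) and repeat: F = (-5.077164, 7.941951), J = [[3.661098, 3.033088], [-5.0000, 1.6364]].
Δ = (1.5313, -0.1744), so (u, v)₂ = (0.0768, 0.6438).

(0.0768, 0.6438)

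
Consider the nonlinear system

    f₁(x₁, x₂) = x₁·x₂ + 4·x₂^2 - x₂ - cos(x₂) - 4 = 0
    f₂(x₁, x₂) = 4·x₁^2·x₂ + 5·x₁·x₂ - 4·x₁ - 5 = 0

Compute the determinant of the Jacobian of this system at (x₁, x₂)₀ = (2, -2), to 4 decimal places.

J = [[x₂, x₁ + 8·x₂ + sin(x₂) - 1], [8·x₁·x₂ + 5·x₂ - 4, 4·x₁^2 + 5·x₁]].
At the point, J = [[-2.0000, -15.909297], [-46.0000, 26.0000]].
det J = -783.8277.

-783.8277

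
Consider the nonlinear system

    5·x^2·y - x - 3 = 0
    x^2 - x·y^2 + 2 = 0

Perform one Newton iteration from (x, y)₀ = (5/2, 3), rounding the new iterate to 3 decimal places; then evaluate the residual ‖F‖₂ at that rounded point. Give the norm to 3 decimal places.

At (5/2, 3): F = (88.250, -14.250).
Jacobian J = [[10·x·y - 1, 5·x^2], [2·x - y^2, -2·x·y]].
At the point, J = [[74.000, 31.250], [-4.000, -15.000]] (det J = -985.000).
Solving J·Δ = −F gives Δ = (-0.892, -0.712).
Then the next iterate is (x, y)₁ = (1.608, 2.288).
Re-evaluating at (1.608, 2.288): F = (24.97200, -3.83213), so ‖F‖₂ = 25.264.

25.264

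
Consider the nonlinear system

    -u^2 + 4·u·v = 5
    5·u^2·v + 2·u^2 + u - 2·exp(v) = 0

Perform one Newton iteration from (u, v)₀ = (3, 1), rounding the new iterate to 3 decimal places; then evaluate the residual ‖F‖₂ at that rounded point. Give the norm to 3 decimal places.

14.765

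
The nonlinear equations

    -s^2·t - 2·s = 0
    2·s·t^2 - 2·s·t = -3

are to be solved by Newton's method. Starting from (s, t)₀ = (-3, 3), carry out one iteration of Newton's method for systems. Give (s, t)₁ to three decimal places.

At (-3, 3): F = (-21.000, -33.000).
Jacobian J = [[-2·s·t - 2, -s^2], [2·t^2 - 2·t, 4·s·t - 2·s]].
At the point, J = [[16.000, -9.000], [12.000, -30.000]] (det J = -372.000).
Solving J·Δ = −F gives Δ = (0.895, -0.742).
Then the next iterate is (s, t)₁ = (-2.105, 2.258).

(-2.105, 2.258)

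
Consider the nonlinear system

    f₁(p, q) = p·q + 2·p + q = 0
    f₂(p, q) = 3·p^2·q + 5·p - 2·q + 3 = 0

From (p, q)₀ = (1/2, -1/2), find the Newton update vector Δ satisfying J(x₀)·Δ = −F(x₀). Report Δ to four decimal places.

At (1/2, -1/2): F = (0.2500, 6.1250).
Jacobian J = [[q + 2, p + 1], [6·p·q + 5, 3·p^2 - 2]].
At the point, J = [[1.5000, 1.5000], [3.5000, -1.2500]] (det J = -7.1250).
Solving J·Δ = −F gives Δ = (-1.3333, 1.1667).

(-1.3333, 1.1667)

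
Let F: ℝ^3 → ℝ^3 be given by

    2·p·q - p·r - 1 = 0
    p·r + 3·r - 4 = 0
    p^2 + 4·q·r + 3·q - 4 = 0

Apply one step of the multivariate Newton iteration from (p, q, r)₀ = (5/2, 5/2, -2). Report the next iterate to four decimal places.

At (5/2, 5/2, -2): F = (16.5000, -15.0000, -10.2500).
Jacobian J = [[2·q - r, 2·p, -p], [r, 0, p + 3], [2·p, 4·r + 3, 4·q]].
At the point, J = [[7.0000, 5.0000, -2.5000], [-2.0000, 0.0000, 5.5000], [5.0000, -5.0000, 10.0000]] (det J = 405.0000).
Solving J·Δ = −F gives Δ = (-1.8133, 0.2725, 2.0679).
Then the next iterate is (p, q, r)₁ = (0.6867, 2.7725, 0.0679).

(0.6867, 2.7725, 0.0679)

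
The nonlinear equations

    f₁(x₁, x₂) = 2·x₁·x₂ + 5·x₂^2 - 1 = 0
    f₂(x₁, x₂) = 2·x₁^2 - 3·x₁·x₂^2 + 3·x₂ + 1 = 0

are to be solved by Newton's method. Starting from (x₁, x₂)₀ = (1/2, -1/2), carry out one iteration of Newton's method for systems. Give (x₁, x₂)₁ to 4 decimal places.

At (1/2, -1/2): F = (-0.2500, -0.3750).
Jacobian J = [[2·x₂, 2·x₁ + 10·x₂], [4·x₁ - 3·x₂^2, -6·x₁·x₂ + 3]].
At the point, J = [[-1.0000, -4.0000], [1.2500, 4.5000]] (det J = 0.5000).
Solving J·Δ = −F gives Δ = (5.2500, -1.3750).
Then the next iterate is (x₁, x₂)₁ = (5.7500, -1.8750).

(5.7500, -1.8750)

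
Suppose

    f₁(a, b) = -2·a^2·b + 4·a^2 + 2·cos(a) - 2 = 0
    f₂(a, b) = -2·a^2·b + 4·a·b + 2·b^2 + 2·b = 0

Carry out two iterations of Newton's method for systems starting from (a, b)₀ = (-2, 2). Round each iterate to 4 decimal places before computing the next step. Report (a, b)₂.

At (-2, 2): F = (-2.832294, -20.0000).
Jacobian J = [[-4·a·b + 8·a - 2·sin(a), -2·a^2], [-4·a·b + 4·b, -2·a^2 + 4·a + 4·b + 2]].
At the point, J = [[1.818595, -8.0000], [24.0000, -6.0000]] (det J = 181.088431).
Solving J·Δ = −F gives Δ = (0.7897, -0.1745).
Then the next iterate is (a, b)₁ = (-1.2103, 1.8255).
Round to (-1.2103, 1.8255) and repeat: F = (-0.783298, -3.869790), J = [[1.026654, -2.929652], [16.139611, 1.531148]].
Δ = (0.2566, -0.1774), so (a, b)₂ = (-0.9537, 1.6481).

(-0.9537, 1.6481)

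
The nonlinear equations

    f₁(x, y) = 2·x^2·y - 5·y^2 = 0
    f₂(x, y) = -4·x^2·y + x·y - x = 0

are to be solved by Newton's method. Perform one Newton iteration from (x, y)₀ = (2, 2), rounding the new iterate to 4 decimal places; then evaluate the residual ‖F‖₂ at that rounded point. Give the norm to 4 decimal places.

At (2, 2): F = (-4.0000, -30.0000).
Jacobian J = [[4·x·y, 2·x^2 - 10·y], [-8·x·y + y - 1, -4·x^2 + x]].
At the point, J = [[16.0000, -12.0000], [-31.0000, -14.0000]] (det J = -596.0000).
Solving J·Δ = −F gives Δ = (-0.5101, -1.0134).
Then the next iterate is (x, y)₁ = (1.4899, 0.9866).
Re-evaluating at (1.4899, 0.9866): F = (-0.486784, -8.780191), so ‖F‖₂ = 8.7937.

8.7937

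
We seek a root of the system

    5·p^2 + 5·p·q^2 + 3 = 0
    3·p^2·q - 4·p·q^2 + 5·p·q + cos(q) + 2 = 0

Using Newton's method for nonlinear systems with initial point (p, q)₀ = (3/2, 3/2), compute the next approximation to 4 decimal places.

(0.5585, 1.2151)

At (3/2, 3/2): F = (31.1250, 9.945737).
Jacobian J = [[10·p + 5·q^2, 10·p·q], [6·p·q - 4·q^2 + 5·q, 3·p^2 - 8·p·q + 5·p - sin(q)]].
At the point, J = [[26.2500, 22.5000], [12.0000, -4.747495]] (det J = -394.621743).
Solving J·Δ = −F gives Δ = (-0.9415, -0.2849).
Then the next iterate is (p, q)₁ = (0.5585, 1.2151).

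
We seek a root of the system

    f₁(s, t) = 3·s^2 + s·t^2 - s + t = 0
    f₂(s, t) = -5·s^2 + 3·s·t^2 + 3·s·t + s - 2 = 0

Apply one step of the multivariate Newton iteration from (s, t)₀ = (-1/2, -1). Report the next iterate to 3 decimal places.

At (-1/2, -1): F = (-0.250, -3.750).
Jacobian J = [[6·s + t^2 - 1, 2·s·t + 1], [-10·s + 3·t^2 + 3·t + 1, 6·s·t + 3·s]].
At the point, J = [[-3.000, 2.000], [6.000, 1.500]] (det J = -16.500).
Solving J·Δ = −F gives Δ = (0.432, 0.773).
Then the next iterate is (s, t)₁ = (-0.068, -0.227).

(-0.068, -0.227)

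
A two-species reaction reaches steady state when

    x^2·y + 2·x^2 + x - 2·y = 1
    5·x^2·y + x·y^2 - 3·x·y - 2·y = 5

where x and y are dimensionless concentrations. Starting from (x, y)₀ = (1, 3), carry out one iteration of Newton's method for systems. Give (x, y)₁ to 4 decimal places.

At (1, 3): F = (-1.0000, 4.0000).
Jacobian J = [[2·x·y + 4·x + 1, x^2 - 2], [10·x·y + y^2 - 3·y, 5·x^2 + 2·x·y - 3·x - 2]].
At the point, J = [[11.0000, -1.0000], [30.0000, 6.0000]] (det J = 96.0000).
Solving J·Δ = −F gives Δ = (0.0208, -0.7708).
Then the next iterate is (x, y)₁ = (1.0208, 2.2292).

(1.0208, 2.2292)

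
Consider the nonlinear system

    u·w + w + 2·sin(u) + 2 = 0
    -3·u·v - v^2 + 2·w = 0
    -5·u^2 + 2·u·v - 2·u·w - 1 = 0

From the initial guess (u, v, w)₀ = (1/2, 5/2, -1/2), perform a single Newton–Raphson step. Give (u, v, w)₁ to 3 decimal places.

(0.319, 0.611, -1.821)

At (1/2, 5/2, -1/2): F = (2.20885, -11.000, 0.750).
Jacobian J = [[w + 2·cos(u), 0, u + 1], [-3·v, -3·u - 2·v, 2], [-10·u + 2·v - 2·w, 2·u, -2·u]].
At the point, J = [[1.25517, 0.000, 1.500], [-7.500, -6.500, 2.000], [1.000, 1.000, -1.000]] (det J = 4.14824).
Solving J·Δ = −F gives Δ = (-0.181, -1.889, -1.321).
Then the next iterate is (u, v, w)₁ = (0.319, 0.611, -1.821).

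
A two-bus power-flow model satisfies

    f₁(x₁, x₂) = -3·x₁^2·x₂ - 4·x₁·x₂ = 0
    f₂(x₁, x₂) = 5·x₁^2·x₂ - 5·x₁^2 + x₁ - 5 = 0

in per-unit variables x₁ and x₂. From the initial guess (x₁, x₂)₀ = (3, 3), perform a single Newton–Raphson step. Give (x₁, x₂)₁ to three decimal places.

(-0.102, 5.249)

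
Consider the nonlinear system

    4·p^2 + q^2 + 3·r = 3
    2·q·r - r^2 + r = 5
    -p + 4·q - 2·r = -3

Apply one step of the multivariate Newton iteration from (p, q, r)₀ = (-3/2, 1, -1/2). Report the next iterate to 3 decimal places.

At (-3/2, 1, -1/2): F = (5.500, -6.750, 9.500).
Jacobian J = [[8·p, 2·q, 3], [0, 2·r, 2·q - 2·r + 1], [-1, 4, -2]].
At the point, J = [[-12.000, 2.000, 3.000], [0.000, -1.000, 4.000], [-1.000, 4.000, -2.000]] (det J = 157.000).
Solving J·Δ = −F gives Δ = (0.513, -1.604, 1.287).
Then the next iterate is (p, q, r)₁ = (-0.987, -0.604, 0.787).

(-0.987, -0.604, 0.787)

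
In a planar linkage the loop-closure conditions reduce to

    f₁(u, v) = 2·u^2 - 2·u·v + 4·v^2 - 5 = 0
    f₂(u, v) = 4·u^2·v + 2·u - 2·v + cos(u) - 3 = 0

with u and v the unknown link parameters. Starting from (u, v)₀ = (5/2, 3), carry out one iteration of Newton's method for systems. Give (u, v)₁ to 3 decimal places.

At (5/2, 3): F = (28.500, 70.19886).
Jacobian J = [[4·u - 2·v, -2·u + 8·v], [8·u·v - sin(u) + 2, 4·u^2 - 2]].
At the point, J = [[4.000, 19.000], [61.40153, 23.000]] (det J = -1074.62903).
Solving J·Δ = −F gives Δ = (-0.631, -1.367).
Then the next iterate is (u, v)₁ = (1.869, 1.633).

(1.869, 1.633)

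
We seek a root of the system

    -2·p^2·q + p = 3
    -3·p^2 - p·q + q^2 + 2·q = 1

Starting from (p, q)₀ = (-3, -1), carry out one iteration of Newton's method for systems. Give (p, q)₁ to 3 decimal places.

(-1.252, -1.401)

At (-3, -1): F = (12.000, -32.000).
Jacobian J = [[-4·p·q + 1, -2·p^2], [-6·p - q, -p + 2·q + 2]].
At the point, J = [[-11.000, -18.000], [19.000, 3.000]] (det J = 309.000).
Solving J·Δ = −F gives Δ = (1.748, -0.401).
Then the next iterate is (p, q)₁ = (-1.252, -1.401).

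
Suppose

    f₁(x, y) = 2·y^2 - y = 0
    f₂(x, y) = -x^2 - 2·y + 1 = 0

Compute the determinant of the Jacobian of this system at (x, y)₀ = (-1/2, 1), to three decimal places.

-3.000

J = [[0, 4·y - 1], [-2·x, -2]].
At the point, J = [[0.000, 3.000], [1.000, -2.000]].
det J = -3.000.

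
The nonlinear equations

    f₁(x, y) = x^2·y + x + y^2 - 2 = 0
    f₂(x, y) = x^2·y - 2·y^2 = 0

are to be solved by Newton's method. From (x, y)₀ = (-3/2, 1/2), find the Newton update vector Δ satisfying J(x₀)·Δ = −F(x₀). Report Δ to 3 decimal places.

At (-3/2, 1/2): F = (-2.125, 0.625).
Jacobian J = [[2·x·y + 1, x^2 + 2·y], [2·x·y, x^2 - 4·y]].
At the point, J = [[-0.500, 3.250], [-1.500, 0.250]] (det J = 4.750).
Solving J·Δ = −F gives Δ = (0.539, 0.737).

(0.539, 0.737)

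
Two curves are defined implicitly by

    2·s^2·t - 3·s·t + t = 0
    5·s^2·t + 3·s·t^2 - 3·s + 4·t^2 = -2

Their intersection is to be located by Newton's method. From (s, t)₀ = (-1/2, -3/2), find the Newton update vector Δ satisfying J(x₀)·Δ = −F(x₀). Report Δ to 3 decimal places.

At (-1/2, -3/2): F = (-4.500, 7.250).
Jacobian J = [[4·s·t - 3·t, 2·s^2 - 3·s + 1], [10·s·t + 3·t^2 - 3, 5·s^2 + 6·s·t + 8·t]].
At the point, J = [[7.500, 3.000], [11.250, -6.250]] (det J = -80.625).
Solving J·Δ = −F gives Δ = (0.079, 1.302).

(0.079, 1.302)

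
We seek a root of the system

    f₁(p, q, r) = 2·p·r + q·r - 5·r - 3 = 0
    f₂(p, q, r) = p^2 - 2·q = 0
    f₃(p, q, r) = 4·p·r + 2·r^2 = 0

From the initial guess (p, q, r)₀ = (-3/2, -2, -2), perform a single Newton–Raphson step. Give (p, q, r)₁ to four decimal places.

At (-3/2, -2, -2): F = (17.0000, 6.2500, 20.0000).
Jacobian J = [[2·r, r, 2·p + q - 5], [2·p, -2, 0], [4·r, 0, 4·p + 4·r]].
At the point, J = [[-4.0000, -2.0000, -10.0000], [-3.0000, -2.0000, 0.0000], [-8.0000, 0.0000, -14.0000]] (det J = 132.0000).
Solving J·Δ = −F gives Δ = (0.7500, 2.0000, 1.0000).
Then the next iterate is (p, q, r)₁ = (-0.7500, 0.0000, -1.0000).

(-0.7500, 0.0000, -1.0000)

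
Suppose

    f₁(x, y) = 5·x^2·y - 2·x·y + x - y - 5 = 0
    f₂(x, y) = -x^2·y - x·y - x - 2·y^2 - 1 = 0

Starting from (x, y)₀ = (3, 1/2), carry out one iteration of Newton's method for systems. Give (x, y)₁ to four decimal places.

At (3, 1/2): F = (17.0000, -10.5000).
Jacobian J = [[10·x·y - 2·y + 1, 5·x^2 - 2·x - 1], [-2·x·y - y - 1, -x^2 - x - 4·y]].
At the point, J = [[15.0000, 38.0000], [-4.5000, -14.0000]] (det J = -39.0000).
Solving J·Δ = −F gives Δ = (4.1282, -2.0769).
Then the next iterate is (x, y)₁ = (7.1282, -1.5769).

(7.1282, -1.5769)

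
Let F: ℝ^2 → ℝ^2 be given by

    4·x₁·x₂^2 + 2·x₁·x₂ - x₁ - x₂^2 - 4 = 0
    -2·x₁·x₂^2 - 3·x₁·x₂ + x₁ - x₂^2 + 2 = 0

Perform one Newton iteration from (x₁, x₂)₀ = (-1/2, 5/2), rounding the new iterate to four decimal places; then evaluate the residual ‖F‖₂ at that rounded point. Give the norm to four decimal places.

8.5516

At (-1/2, 5/2): F = (-24.7500, 5.2500).
Jacobian J = [[4·x₂^2 + 2·x₂ - 1, 8·x₁·x₂ + 2·x₁ - 2·x₂], [-2·x₂^2 - 3·x₂ + 1, -4·x₁·x₂ - 3·x₁ - 2·x₂]].
At the point, J = [[29.0000, -16.0000], [-19.0000, 1.5000]] (det J = -260.5000).
Solving J·Δ = −F gives Δ = (0.1799, -1.2207).
Then the next iterate is (x₁, x₂)₁ = (-0.3201, 1.2793).
Re-evaluating at (-0.3201, 1.2793): F = (-8.231030, 2.319560), so ‖F‖₂ = 8.5516.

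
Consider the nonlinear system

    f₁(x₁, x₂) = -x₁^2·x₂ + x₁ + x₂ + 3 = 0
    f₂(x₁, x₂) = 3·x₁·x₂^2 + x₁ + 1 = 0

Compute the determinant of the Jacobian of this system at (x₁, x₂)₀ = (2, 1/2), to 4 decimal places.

-0.7500

J = [[-2·x₁·x₂ + 1, -x₁^2 + 1], [3·x₂^2 + 1, 6·x₁·x₂]].
At the point, J = [[-1.0000, -3.0000], [1.7500, 6.0000]].
det J = -0.7500.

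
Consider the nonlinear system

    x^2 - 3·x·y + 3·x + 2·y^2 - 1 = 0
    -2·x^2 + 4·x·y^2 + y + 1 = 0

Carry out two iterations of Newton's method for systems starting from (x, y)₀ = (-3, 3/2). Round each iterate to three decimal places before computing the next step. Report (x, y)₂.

At (-3, 3/2): F = (17.000, -42.500).
Jacobian J = [[2·x - 3·y + 3, -3·x + 4·y], [-4·x + 4·y^2, 8·x·y + 1]].
At the point, J = [[-7.500, 15.000], [21.000, -35.000]] (det J = -52.500).
Solving J·Δ = −F gives Δ = (0.810, -0.729).
Then the next iterate is (x, y)₁ = (-2.190, 0.771).
Round to (-2.190, 0.771) and repeat: F = (3.48045, -13.02850), J = [[-3.693, 9.654], [11.13776, -12.50792]].
Δ = (1.341, 0.152), so (x, y)₂ = (-0.849, 0.923).

(-0.849, 0.923)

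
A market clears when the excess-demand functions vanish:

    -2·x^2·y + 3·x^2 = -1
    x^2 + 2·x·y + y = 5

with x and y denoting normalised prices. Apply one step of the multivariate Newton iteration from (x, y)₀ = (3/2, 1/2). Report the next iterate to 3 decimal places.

(1.057, 1.131)

At (3/2, 1/2): F = (5.500, -0.750).
Jacobian J = [[-4·x·y + 6·x, -2·x^2], [2·x + 2·y, 2·x + 1]].
At the point, J = [[6.000, -4.500], [4.000, 4.000]] (det J = 42.000).
Solving J·Δ = −F gives Δ = (-0.443, 0.631).
Then the next iterate is (x, y)₁ = (1.057, 1.131).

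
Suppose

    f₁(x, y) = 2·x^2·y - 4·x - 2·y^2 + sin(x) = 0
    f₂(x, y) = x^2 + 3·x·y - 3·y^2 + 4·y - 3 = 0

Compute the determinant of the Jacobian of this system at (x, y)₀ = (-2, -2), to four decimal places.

J = [[4·x·y + cos(x) - 4, 2·x^2 - 4·y], [2·x + 3·y, 3·x - 6·y + 4]].
At the point, J = [[11.583853, 16.0000], [-10.0000, 10.0000]].
det J = 275.8385.

275.8385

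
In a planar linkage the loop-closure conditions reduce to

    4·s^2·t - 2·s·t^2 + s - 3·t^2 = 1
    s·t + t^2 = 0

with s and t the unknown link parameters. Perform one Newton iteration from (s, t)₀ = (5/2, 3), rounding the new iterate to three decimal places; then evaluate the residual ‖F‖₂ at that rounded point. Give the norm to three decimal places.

At (5/2, 3): F = (4.500, 16.500).
Jacobian J = [[8·s·t - 2·t^2 + 1, 4·s^2 - 4·s·t - 6·t], [t, s + 2·t]].
At the point, J = [[43.000, -23.000], [3.000, 8.500]] (det J = 434.500).
Solving J·Δ = −F gives Δ = (-0.961, -1.602).
Then the next iterate is (s, t)₁ = (1.539, 1.398).
Re-evaluating at (1.539, 1.398): F = (1.90490, 4.10593), so ‖F‖₂ = 4.526.

4.526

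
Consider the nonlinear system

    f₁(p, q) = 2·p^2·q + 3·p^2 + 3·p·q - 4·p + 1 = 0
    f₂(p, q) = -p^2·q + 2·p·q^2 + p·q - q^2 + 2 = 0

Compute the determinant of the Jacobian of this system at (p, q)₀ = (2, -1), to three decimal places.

J = [[4·p·q + 6·p + 3·q - 4, 2·p^2 + 3·p], [-2·p·q + 2·q^2 + q, -p^2 + 4·p·q + p - 2·q]].
At the point, J = [[-3.000, 14.000], [5.000, -8.000]].
det J = -46.000.

-46.000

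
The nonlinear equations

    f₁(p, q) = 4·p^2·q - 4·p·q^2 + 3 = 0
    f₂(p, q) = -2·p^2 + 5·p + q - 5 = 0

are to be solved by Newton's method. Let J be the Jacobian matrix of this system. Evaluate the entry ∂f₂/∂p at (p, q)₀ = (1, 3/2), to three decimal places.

1.000

∂f₂/∂p = -4·p + 5.
At (1, 3/2) this is 1.000.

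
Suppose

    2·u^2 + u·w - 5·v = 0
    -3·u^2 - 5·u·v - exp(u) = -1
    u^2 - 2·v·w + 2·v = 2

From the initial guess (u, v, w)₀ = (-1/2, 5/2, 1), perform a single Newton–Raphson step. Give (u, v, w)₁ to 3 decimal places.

(-0.525, 0.040, 0.655)

At (-1/2, 5/2, 1): F = (-12.500, 5.89347, -1.750).
Jacobian J = [[4·u + w, -5, u], [-6·u - 5·v - exp(u), -5·u, 0], [2·u, -2·w + 2, -2·v]].
At the point, J = [[-1.000, -5.000, -0.500], [-10.10653, 2.500, 0.000], [-1.000, 0.000, -5.000]] (det J = 263.91327).
Solving J·Δ = −F gives Δ = (-0.025, -2.460, -0.345).
Then the next iterate is (u, v, w)₁ = (-0.525, 0.040, 0.655).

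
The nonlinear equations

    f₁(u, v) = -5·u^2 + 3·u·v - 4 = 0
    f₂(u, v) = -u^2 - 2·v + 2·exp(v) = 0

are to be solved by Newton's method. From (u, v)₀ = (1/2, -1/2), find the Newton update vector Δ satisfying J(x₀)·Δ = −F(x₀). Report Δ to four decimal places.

(-0.2686, 2.8359)

At (1/2, -1/2): F = (-6.0000, 1.963061).
Jacobian J = [[-10·u + 3·v, 3·u], [-2·u, 2·exp(v) - 2]].
At the point, J = [[-6.5000, 1.5000], [-1.0000, -0.786939]] (det J = 6.615101).
Solving J·Δ = −F gives Δ = (-0.2686, 2.8359).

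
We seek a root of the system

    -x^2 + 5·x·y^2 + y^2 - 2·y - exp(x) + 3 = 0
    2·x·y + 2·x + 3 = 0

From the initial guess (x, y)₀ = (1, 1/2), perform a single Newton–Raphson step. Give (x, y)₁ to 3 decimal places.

At (1, 1/2): F = (-0.21828, 6.000).
Jacobian J = [[-2·x + 5·y^2 - exp(x), 10·x·y + 2·y - 2], [2·y + 2, 2·x]].
At the point, J = [[-3.46828, 4.000], [3.000, 2.000]] (det J = -18.93656).
Solving J·Δ = −F gives Δ = (-1.290, -1.064).
Then the next iterate is (x, y)₁ = (-0.290, -0.564).

(-0.290, -0.564)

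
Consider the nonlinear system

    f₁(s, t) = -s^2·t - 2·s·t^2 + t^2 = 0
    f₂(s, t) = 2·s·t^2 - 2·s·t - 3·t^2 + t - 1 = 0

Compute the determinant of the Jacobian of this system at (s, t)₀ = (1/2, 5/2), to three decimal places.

J = [[-2·s·t - 2·t^2, -s^2 - 4·s·t + 2·t], [2·t^2 - 2·t, 4·s·t - 2·s - 6·t + 1]].
At the point, J = [[-15.000, -0.250], [7.500, -10.000]].
det J = 151.875.

151.875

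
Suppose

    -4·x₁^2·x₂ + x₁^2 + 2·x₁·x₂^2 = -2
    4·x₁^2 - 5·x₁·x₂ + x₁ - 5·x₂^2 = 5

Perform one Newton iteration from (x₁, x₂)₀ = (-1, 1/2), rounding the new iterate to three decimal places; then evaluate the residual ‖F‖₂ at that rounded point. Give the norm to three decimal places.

At (-1, 1/2): F = (0.500, -0.750).
Jacobian J = [[-8·x₁·x₂ + 2·x₁ + 2·x₂^2, -4·x₁^2 + 4·x₁·x₂], [8·x₁ - 5·x₂ + 1, -5·x₁ - 10·x₂]].
At the point, J = [[2.500, -6.000], [-9.500, 0.000]] (det J = -57.000).
Solving J·Δ = −F gives Δ = (-0.079, 0.050).
Then the next iterate is (x₁, x₂)₁ = (-1.079, 0.550).
Re-evaluating at (-1.079, 0.550): F = (-0.04988, 0.03271), so ‖F‖₂ = 0.060.

0.060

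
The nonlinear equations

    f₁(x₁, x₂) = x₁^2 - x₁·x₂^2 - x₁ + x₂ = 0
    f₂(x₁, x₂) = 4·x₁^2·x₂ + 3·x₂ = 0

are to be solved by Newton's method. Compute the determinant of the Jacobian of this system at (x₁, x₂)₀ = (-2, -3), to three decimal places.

J = [[2·x₁ - x₂^2 - 1, -2·x₁·x₂ + 1], [8·x₁·x₂, 4·x₁^2 + 3]].
At the point, J = [[-14.000, -11.000], [48.000, 19.000]].
det J = 262.000.

262.000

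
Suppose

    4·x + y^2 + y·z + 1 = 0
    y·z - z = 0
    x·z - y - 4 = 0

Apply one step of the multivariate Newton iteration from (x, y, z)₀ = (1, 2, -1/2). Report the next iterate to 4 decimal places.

At (1, 2, -1/2): F = (8.0000, -0.5000, -6.5000).
Jacobian J = [[4, 2·y + z, y], [0, z, y - 1], [z, -1, x]].
At the point, J = [[4.0000, 3.5000, 2.0000], [0.0000, -0.5000, 1.0000], [-0.5000, -1.0000, 1.0000]] (det J = -0.2500).
Solving J·Δ = −F gives Δ = (-90.0000, 78.0000, 39.5000).
Then the next iterate is (x, y, z)₁ = (-89.0000, 80.0000, 39.0000).

(-89.0000, 80.0000, 39.0000)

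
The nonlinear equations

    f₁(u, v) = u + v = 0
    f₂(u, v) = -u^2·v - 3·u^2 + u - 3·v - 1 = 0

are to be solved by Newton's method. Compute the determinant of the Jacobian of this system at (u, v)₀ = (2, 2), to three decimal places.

J = [[1, 1], [-2·u·v - 6·u + 1, -u^2 - 3]].
At the point, J = [[1.000, 1.000], [-19.000, -7.000]].
det J = 12.000.

12.000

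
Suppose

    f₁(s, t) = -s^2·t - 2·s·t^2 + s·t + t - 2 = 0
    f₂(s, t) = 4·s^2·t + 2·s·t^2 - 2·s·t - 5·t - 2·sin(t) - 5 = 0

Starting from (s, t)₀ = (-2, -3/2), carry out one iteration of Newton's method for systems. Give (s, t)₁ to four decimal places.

(-1.0753, -1.2998)

At (-2, -3/2): F = (14.5000, -34.505010).
Jacobian J = [[-2·s·t - 2·t^2 + t, -s^2 - 4·s·t + s + 1], [8·s·t + 2·t^2 - 2·t, 4·s^2 + 4·s·t - 2·s - 2·cos(t) - 5]].
At the point, J = [[-12.0000, -17.0000], [31.5000, 26.858526]] (det J = 213.197693).
Solving J·Δ = −F gives Δ = (0.9247, 0.2002).
Then the next iterate is (s, t)₁ = (-1.0753, -1.2998).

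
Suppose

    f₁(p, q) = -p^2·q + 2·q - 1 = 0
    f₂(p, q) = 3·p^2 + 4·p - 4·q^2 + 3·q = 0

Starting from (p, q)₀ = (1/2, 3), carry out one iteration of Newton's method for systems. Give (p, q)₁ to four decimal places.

(1.4224, 2.1527)

At (1/2, 3): F = (4.2500, -24.2500).
Jacobian J = [[-2·p·q, -p^2 + 2], [6·p + 4, -8·q + 3]].
At the point, J = [[-3.0000, 1.7500], [7.0000, -21.0000]] (det J = 50.7500).
Solving J·Δ = −F gives Δ = (0.9224, -0.8473).
Then the next iterate is (p, q)₁ = (1.4224, 2.1527).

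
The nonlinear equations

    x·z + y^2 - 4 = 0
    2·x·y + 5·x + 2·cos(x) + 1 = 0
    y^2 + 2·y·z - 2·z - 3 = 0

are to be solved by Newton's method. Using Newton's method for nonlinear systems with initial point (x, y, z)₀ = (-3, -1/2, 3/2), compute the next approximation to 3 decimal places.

At (-3, -1/2, 3/2): F = (-8.250, -12.97998, -7.250).
Jacobian J = [[z, 2·y, x], [2·y - 2·sin(x) + 5, 2·x, 0], [0, 2·y + 2·z, 2·y - 2]].
At the point, J = [[1.500, -1.000, -3.000], [4.28224, -6.000, 0.000], [0.000, 2.000, -3.000]] (det J = -11.54016).
Solving J·Δ = −F gives Δ = (8.563, 3.948, 0.215).
Then the next iterate is (x, y, z)₁ = (5.563, 3.448, 1.715).

(5.563, 3.448, 1.715)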